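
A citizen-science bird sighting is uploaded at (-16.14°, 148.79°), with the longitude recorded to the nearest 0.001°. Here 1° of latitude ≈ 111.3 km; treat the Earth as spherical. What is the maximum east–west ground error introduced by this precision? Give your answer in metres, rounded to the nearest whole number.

53 metres

Rounding to 3 decimal places leaves the longitude within ±0.0005° of the true value.
One degree of longitude at 16.14° is 111300 × cos 16.14° ≈ 111300 × 0.9606 = 106913 m.
East–west error: 0.0005° × 106913 m/° ≈ 53.4566 m.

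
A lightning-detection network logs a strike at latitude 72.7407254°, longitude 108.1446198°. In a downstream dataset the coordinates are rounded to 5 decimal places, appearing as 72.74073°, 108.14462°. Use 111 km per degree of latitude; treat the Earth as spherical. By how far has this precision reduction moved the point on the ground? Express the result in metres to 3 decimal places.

Δlat = 72.7407254 − 72.74073 = -0.0000046°; Δlon = 108.1446198 − 108.14462 = -0.0000002°.
N–S: -0.0000046° × 111000 m/° = -0.5106 m.
East–west at this latitude: -0.0000002° × 111000 × cos 72.7407° ≈ -0.0000002 × 32933.3 = -0.00658665 m.
Hypotenuse of the two orthogonal shifts: √(0.5106² + 0.00658665²) = 0.510642 m.

0.511 metres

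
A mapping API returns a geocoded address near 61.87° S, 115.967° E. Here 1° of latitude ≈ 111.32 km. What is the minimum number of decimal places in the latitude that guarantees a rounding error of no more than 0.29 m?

6

One degree of latitude covers 111320 m.
N decimal places → at most half a unit in the last place, 0.5 × 10⁻ᴺ° = 111320/2 × 10⁻ᴺ m.
Setting 55660 × 10⁻ᴺ ≤ 0.29 gives 10ᴺ ≥ 1.919e+05, i.e. N ≥ 5.28.
N = 5 would give 0.557 m (too coarse); N = 6 gives 0.0557 m ≤ 0.29 m.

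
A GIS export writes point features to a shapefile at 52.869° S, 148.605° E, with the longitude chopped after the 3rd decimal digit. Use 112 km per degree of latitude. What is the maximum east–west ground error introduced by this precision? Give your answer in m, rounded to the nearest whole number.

Truncating at 3 decimal places can drop up to a full unit in the last place, so the longitude may be off by as much as 0.001°.
Parallels shrink by cos φ, so at 52.869° a degree of longitude is 112000 × 0.6036 ≈ 67607.6 m.
Maximum E–W displacement: 0.001 × 67607.6 = 67.6076 m.

68 m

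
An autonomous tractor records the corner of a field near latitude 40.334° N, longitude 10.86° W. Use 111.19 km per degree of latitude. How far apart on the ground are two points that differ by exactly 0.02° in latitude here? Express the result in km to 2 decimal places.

2.22 km

Along a meridian 0.02° is 0.02 × 111190 = 2223.8 m.
That is 2223.8 m = 2.2238 km.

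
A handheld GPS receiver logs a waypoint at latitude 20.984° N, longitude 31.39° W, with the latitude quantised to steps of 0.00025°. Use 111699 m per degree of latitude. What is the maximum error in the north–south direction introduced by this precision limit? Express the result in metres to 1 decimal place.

14.0 metres

With a 0.00025° grid the true value lies within half a step, ±0.00025°/2 = ±0.000125°, of the stored one.
North–south distance: 0.000125° × 111699 m/° = 13.9624 m.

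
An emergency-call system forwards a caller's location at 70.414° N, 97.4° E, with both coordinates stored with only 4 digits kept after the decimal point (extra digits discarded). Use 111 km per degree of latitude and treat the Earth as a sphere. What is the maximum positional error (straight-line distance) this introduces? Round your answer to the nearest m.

Truncating at 4 decimal places can drop up to a full unit in the last place, so each coordinate may be off by as much as 0.0001°.
Latitude error → 0.0001 × 111000 = 11.1 m along the meridian.
East–west component at 70.414°: 0.0001° × 111000 × cos 70.414° ≈ 0.0001 × 37209.6 ≈ 3.72096 m.
Combining orthogonally: (11.1² + 3.72096²)^½ ≈ 11.7071 m.

12 m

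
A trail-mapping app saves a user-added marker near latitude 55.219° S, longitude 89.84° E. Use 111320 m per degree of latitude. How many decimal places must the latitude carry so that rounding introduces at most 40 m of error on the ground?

4 decimal places

One degree of latitude covers 111320 m.
With N decimal places the half-ulp bound is 0.5·10⁻ᴺ°, or 0.5·10⁻ᴺ × 111320 m on the ground.
Setting 55660 × 10⁻ᴺ ≤ 40 gives 10ᴺ ≥ 1392, i.e. N ≥ 3.14.
At 3 places the error can reach 55.7 m, but 4 places keeps it to 5.57 m.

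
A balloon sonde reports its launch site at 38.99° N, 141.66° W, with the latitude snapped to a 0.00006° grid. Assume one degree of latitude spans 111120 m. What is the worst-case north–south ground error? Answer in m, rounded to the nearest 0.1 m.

With a 0.00006° grid the true value lies within half a step, ±0.00006°/2 = ±3e-05°, of the stored one.
North–south distance: 3e-05° × 111120 m/° = 3.3336 m.

3.3 m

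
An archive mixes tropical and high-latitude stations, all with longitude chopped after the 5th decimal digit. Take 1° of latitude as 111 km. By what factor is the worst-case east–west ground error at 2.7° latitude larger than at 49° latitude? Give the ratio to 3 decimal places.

1.523

Truncating at 5 decimal places can drop up to a full unit in the last place, so the longitude may be off by as much as 1e-05°.
Error at 2.7° = 1e-05° × 111000 × cos 2.7° ≈ 1.11 × 0.9989 = 1.1088 m.
At 49°: 1e-05° × 111000 × cos 49° = 1e-05 × 111000 × 0.6561 ≈ 0.72823 m.
The ratio reduces to cos 2.7° / cos 49° = 0.9989/0.6561 ≈ 1.5226.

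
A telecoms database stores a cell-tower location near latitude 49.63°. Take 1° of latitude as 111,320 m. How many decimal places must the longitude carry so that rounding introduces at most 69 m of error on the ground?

At 49.63° one degree of longitude covers 111320 × cos 49.63° ≈ 111320 × 0.6477 ≈ 72104.3 m.
N decimal places → at most half a unit in the last place, 0.5 × 10⁻ᴺ° = 72104.3/2 × 10⁻ᴺ m.
Need 0.5 × 72104.3 × 10⁻ᴺ ≤ 69 → 10⁻ᴺ ≤ 1.914e-03, so N ≥ 2.72.
N = 2 would give 361 m (too coarse); N = 3 gives 36.1 m ≤ 69 m.

3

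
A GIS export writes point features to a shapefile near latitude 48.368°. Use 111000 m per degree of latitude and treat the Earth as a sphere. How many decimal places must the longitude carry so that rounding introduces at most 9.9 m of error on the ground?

At 48.368° one degree of longitude covers 111000 × cos 48.368° ≈ 111000 × 0.6643 ≈ 73742.2 m.
N decimal places → at most half a unit in the last place, 0.5 × 10⁻ᴺ° = 73742.2/2 × 10⁻ᴺ m.
Setting 36871.1 × 10⁻ᴺ ≤ 9.9 gives 10ᴺ ≥ 3724, i.e. N ≥ 3.57.
At 3 places the error can reach 36.9 m, but 4 places keeps it to 3.69 m.

4 decimal places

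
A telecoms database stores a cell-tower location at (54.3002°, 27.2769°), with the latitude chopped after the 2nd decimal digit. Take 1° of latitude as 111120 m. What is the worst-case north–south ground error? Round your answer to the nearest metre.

Truncating at 2 decimal places can drop up to a full unit in the last place, so the latitude may be off by as much as 0.01°.
North–south distance: 0.01° × 111120 m/° = 1111.2 m.

1111 metres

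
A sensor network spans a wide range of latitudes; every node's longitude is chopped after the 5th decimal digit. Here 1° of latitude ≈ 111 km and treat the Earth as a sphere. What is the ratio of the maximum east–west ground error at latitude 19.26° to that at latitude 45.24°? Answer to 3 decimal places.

1.341

Truncating at 5 decimal places can drop up to a full unit in the last place, so the longitude may be off by as much as 1e-05°.
At 19.26°: 1e-05° × 111000 × cos 19.26° = 1e-05 × 111000 × 0.9440 ≈ 1.0479 m.
Error at 45.24° = 1e-05° × 111000 × cos 45.24° ≈ 1.11 × 0.7041 = 0.78159 m.
The ratio reduces to cos 19.26° / cos 45.24° = 0.9440/0.7041 ≈ 1.3407.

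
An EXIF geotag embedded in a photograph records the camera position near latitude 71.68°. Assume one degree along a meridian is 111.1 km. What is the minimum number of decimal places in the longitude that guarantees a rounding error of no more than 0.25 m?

At 71.68° one degree of longitude covers 111100 × cos 71.68° ≈ 111100 × 0.3143 ≈ 34921.4 m.
Rounding to N decimal places gives at most 0.5 × 10⁻ᴺ degrees of error, i.e. 0.5 × 10⁻ᴺ × 34921.4 m.
Setting 17460.7 × 10⁻ᴺ ≤ 0.25 gives 10ᴺ ≥ 6.984e+04, i.e. N ≥ 4.84.
So 5 decimal places suffice (0.175 m); 4 would allow up to 1.75 m.

5 decimal places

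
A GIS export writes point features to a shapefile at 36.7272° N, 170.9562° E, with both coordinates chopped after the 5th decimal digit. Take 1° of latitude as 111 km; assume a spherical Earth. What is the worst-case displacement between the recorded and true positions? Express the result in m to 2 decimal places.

Truncating at 5 decimal places can drop up to a full unit in the last place, so each coordinate may be off by as much as 1e-05°.
Latitude error → 1e-05 × 111000 = 1.11 m along the meridian.
East–west component at 36.7272°: 1e-05° × 111000 × cos 36.7272° ≈ 1e-05 × 88965.6 ≈ 0.889656 m.
Worst case both components are at the extreme and orthogonal: √(1.11² + 0.889656²) ≈ 1.42253 m.

1.42 m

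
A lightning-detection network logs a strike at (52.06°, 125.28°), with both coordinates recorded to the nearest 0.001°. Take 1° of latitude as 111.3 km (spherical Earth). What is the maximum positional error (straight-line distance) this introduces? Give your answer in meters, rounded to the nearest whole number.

65 meters

Rounding to 3 decimal places leaves each coordinate within ±0.0005° of the true value.
N–S: 0.0005° × 111300 m/° = 55.65 m.
E–W at 52.06°: 0.0005° × 111300 × cos 52.06° = 0.0005 × 111300 × 0.6148 ≈ 34.2156 m.
The two errors are perpendicular, so the maximum displacement is √(55.65² + 34.2156²) ≈ 65.3271 m.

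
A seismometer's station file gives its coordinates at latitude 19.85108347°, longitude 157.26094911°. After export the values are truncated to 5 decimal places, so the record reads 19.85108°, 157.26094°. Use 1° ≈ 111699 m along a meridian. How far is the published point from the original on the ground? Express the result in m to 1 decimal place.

1.0 m

The latitude changed by +0.00000347° and the longitude by +0.00000911°.
N–S: 0.00000347° × 111699 m/° = 0.387596 m.
E–W at 19.8511°: 0.00000911° × 111699 × cos 19.8511° = 0.00000911 × 111699 × 0.9406 ≈ 0.957112 m.
Combined displacement = (0.387596² + 0.957112²)^½ ≈ 1.03261 m.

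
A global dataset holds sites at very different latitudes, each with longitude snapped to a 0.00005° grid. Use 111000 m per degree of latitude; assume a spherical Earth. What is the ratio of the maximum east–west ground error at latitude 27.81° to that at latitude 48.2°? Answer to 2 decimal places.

1.33

With a 0.00005° grid the true value lies within half a step, ±0.00005°/2 = ±2.5e-05°, of the stored one.
Error at 27.81° = 2.5e-05° × 111000 × cos 27.81° ≈ 2.775 × 0.8845 = 2.4545 m.
Error at 48.2° = 2.5e-05° × 111000 × cos 48.2° ≈ 2.775 × 0.6665 = 1.8496 m.
The ratio reduces to cos 27.81° / cos 48.2° = 0.8845/0.6665 ≈ 1.3270.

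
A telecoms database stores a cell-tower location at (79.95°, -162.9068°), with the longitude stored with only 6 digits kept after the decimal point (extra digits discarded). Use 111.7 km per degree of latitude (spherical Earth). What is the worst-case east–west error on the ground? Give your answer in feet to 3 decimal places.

0.064 feet

Truncating at 6 decimal places can drop up to a full unit in the last place, so the longitude may be off by as much as 1e-06°.
Parallels shrink by cos φ, so at 79.95° a degree of longitude is 111700 × 0.1745 ≈ 19492.5 m.
Maximum E–W displacement: 1e-06 × 19492.5 = 0.0194925 m.
Converting: 0.0194925 m × 3.2808 ft/m ≈ 0.063952 ft.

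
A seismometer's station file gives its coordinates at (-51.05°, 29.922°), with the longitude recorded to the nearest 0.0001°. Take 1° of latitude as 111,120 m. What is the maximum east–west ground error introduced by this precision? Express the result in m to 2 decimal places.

3.49 m

Rounding to 4 decimal places leaves the longitude within ±5e-05° of the true value.
Parallels shrink by cos φ, so at 51.05° a degree of longitude is 111120 × 0.6286 ≈ 69854.7 m.
So at most 5e-05° × 69854.7 ≈ 3.49273 m east–west.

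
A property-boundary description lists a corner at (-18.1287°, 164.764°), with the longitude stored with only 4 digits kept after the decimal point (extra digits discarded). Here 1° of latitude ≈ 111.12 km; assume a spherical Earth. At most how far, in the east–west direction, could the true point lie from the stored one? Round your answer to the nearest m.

Truncating at 4 decimal places can drop up to a full unit in the last place, so the longitude may be off by as much as 0.0001°.
At latitude 18.1287° a degree of longitude spans 111120 m × cos 18.1287° = 111120 × 0.9504 ≈ 105604 m.
East–west error: 0.0001° × 105604 m/° ≈ 10.5604 m.

11 m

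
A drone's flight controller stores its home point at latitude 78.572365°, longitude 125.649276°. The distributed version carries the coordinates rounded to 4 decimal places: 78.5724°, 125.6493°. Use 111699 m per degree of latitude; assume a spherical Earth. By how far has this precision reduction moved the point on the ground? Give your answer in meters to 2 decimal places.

The latitude changed by -0.000035° and the longitude by -0.000024°.
North–south shift: -0.000035 × 111699 = -3.90946 m.
East–west at this latitude: -0.000024° × 111699 × cos 78.5724° ≈ -0.000024 × 22130.9 = -0.531141 m.
Hypotenuse of the two orthogonal shifts: √(3.90946² + 0.531141²) = 3.94538 m.

3.95 meters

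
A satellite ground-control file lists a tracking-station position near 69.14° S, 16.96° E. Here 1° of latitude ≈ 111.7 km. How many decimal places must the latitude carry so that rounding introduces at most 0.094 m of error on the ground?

One degree of latitude covers 111700 m.
N decimal places → at most half a unit in the last place, 0.5 × 10⁻ᴺ° = 111700/2 × 10⁻ᴺ m.
Need 0.5 × 111700 × 10⁻ᴺ ≤ 0.094 → 10⁻ᴺ ≤ 1.683e-06, so N ≥ 5.77.
At 5 places the error can reach 0.558 m, but 6 places keeps it to 0.0558 m.

6 decimal places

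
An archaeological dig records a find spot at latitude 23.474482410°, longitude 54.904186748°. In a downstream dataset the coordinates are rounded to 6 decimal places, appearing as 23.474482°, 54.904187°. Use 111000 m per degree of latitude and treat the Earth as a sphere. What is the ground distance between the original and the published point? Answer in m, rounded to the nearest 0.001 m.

Δlat = 23.474482410 − 23.474482 = +0.000000410°; Δlon = 54.904186748 − 54.904187 = -0.000000252°.
North–south shift: 0.000000410 × 111000 = 0.04551 m.
E–W at 23.4745°: -0.000000252° × 111000 × cos 23.4745° = -0.000000252 × 111000 × 0.9172 ≈ -0.025657 m.
Combined displacement = (0.04551² + 0.025657²)^½ ≈ 0.052244 m.

0.052 m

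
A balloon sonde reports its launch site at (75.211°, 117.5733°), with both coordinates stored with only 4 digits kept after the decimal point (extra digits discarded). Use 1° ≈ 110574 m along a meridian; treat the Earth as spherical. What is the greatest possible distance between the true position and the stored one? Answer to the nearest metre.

Truncating at 4 decimal places can drop up to a full unit in the last place, so each coordinate may be off by as much as 0.0001°.
Latitude error → 0.0001 × 110574 = 11.0574 m along the meridian.
E–W at 75.211°: 0.0001° × 110574 × cos 75.211° = 0.0001 × 110574 × 0.2553 ≈ 2.82251 m.
The two errors are perpendicular, so the maximum displacement is √(11.0574² + 2.82251²) ≈ 11.412 m.

11 metres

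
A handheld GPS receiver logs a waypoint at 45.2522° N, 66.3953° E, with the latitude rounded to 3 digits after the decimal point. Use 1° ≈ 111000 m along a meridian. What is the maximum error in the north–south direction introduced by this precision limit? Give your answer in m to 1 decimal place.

Rounding to 3 decimal places leaves the latitude within ±0.0005° of the true value.
Along the meridian that is 0.0005° × 111000 m/° = 55.5 m.

55.5 m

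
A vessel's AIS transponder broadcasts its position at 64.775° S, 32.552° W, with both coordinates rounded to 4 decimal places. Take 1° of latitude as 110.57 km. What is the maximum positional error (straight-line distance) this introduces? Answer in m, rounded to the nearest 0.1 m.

Rounding to 4 decimal places leaves each coordinate within ±5e-05° of the true value.
Latitude error → 5e-05 × 110570 = 5.5285 m along the meridian.
E–W at 64.775°: 5e-05° × 110570 × cos 64.775° = 5e-05 × 110570 × 0.4262 ≈ 2.3561 m.
Combining orthogonally: (5.5285² + 2.3561²)^½ ≈ 6.00962 m.

6.0 m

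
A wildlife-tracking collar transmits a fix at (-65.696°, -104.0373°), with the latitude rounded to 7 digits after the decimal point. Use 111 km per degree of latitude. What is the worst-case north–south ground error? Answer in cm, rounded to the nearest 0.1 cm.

0.6 cm

Rounding to 7 decimal places leaves the latitude within ±5e-08° of the true value.
North–south distance: 5e-08° × 111000 m/° = 0.00555 m.
That is 0.00555 m = 0.555 cm.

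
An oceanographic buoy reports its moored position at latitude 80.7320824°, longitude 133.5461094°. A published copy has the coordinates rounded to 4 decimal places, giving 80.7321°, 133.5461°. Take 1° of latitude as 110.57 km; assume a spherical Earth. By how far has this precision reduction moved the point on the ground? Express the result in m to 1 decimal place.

2.0 m

Δlat = 80.7320824 − 80.7321 = -0.0000176°; Δlon = 133.5461094 − 133.5461 = +0.0000094°.
North–south shift: -0.0000176 × 110570 = -1.94603 m.
E–W at 80.7321°: 0.0000094° × 110570 × cos 80.7321° = 0.0000094 × 110570 × 0.1611 ≈ 0.16739 m.
Combined displacement = (1.94603² + 0.16739²)^½ ≈ 1.95322 m.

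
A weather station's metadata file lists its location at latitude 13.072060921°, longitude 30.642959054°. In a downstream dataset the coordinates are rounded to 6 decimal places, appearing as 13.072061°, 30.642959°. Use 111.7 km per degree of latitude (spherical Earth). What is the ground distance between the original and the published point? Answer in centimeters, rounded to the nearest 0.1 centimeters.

Δlat = 13.072060921 − 13.072061 = -0.000000079°; Δlon = 30.642959054 − 30.642959 = +0.000000054°.
North–south shift: -0.000000079 × 111700 = -0.0088243 m.
East–west at this latitude: 0.000000054° × 111700 × cos 13.0721° ≈ 0.000000054 × 108805 = 0.00587549 m.
Hypotenuse of the two orthogonal shifts: √(0.0088243² + 0.00587549²) = 0.0106014 m.
That is 0.0106014 m = 1.0601 cm.

1.1 centimeters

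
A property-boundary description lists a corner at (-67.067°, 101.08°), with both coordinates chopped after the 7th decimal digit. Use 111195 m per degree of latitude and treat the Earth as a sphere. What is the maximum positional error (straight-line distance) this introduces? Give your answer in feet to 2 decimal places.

Truncating at 7 decimal places can drop up to a full unit in the last place, so each coordinate may be off by as much as 1e-07°.
North–south component: 1e-07° × 111195 = 0.0111195 m.
E–W at 67.067°: 1e-07° × 111195 × cos 67.067° = 1e-07 × 111195 × 0.3897 ≈ 0.00433276 m.
Combining orthogonally: (0.0111195² + 0.00433276²)^½ ≈ 0.0119338 m.
Converting: 0.0119338 m × 3.2808 ft/m ≈ 0.039153 ft.

0.04 feet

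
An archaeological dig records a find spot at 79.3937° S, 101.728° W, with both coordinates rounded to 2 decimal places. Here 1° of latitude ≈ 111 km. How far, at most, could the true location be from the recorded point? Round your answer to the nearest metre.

564 metres

Rounding to 2 decimal places leaves each coordinate within ±0.005° of the true value.
Latitude error → 0.005 × 111000 = 555 m along the meridian.
E–W at 79.3937°: 0.005° × 111000 × cos 79.3937° = 0.005 × 111000 × 0.1841 ≈ 102.153 m.
Combining orthogonally: (555² + 102.153²)^½ ≈ 564.323 m.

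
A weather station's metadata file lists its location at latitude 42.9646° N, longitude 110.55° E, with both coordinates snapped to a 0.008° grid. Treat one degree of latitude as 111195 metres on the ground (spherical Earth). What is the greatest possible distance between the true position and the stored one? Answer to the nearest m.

With a 0.008° grid the true value lies within half a step, ±0.008°/2 = ±0.004°, of the stored one.
North–south component: 0.004° × 111195 = 444.78 m.
Longitude error → 0.004 × 111195 × cos 42.9646° = 0.004 × 111195 × 0.7318 ≈ 325.479 m.
Worst case both components are at the extreme and orthogonal: √(444.78² + 325.479²) ≈ 551.149 m.

551 m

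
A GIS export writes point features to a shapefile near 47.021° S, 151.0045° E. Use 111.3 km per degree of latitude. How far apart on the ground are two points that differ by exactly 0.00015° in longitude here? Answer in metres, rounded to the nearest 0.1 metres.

11.4 metres

At 47.021° a degree of longitude is 111300 × cos 47.021° ≈ 75876.6 m, so 0.00015° corresponds to 11.3815 m.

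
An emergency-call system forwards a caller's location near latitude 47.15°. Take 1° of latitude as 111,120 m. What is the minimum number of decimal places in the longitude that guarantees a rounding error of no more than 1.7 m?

5

At 47.15° one degree of longitude covers 111120 × cos 47.15° ≈ 111120 × 0.6801 ≈ 75570.6 m.
N decimal places → at most half a unit in the last place, 0.5 × 10⁻ᴺ° = 75570.6/2 × 10⁻ᴺ m.
Need 0.5 × 75570.6 × 10⁻ᴺ ≤ 1.7 → 10⁻ᴺ ≤ 4.499e-05, so N ≥ 4.35.
So 5 decimal places suffice (0.378 m); 4 would allow up to 3.78 m.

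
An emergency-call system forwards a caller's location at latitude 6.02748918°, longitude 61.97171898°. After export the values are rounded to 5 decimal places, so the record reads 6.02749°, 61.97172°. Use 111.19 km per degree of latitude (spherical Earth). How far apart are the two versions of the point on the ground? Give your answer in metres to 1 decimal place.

0.1 metres

The latitude changed by -0.00000082° and the longitude by -0.00000102°.
North–south shift: -0.00000082 × 111190 = -0.0911758 m.
East–west at this latitude: -0.00000102° × 111190 × cos 6.02749° ≈ -0.00000102 × 110575 = -0.112787 m.
Distance: √(0.0911758² + 0.112787²) ≈ 0.145031 m.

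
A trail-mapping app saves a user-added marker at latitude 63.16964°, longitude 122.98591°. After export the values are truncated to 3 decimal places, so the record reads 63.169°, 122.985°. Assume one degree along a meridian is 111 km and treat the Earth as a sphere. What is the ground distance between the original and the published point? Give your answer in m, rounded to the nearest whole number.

84 m

Δlat = 63.16964 − 63.169 = +0.00064°; Δlon = 122.98591 − 122.985 = +0.00091°.
N–S: 0.00064° × 111000 m/° = 71.04 m.
East–west at this latitude: 0.00091° × 111000 × cos 63.169° ≈ 0.00091 × 50101 = 45.5919 m.
Hypotenuse of the two orthogonal shifts: √(71.04² + 45.5919²) = 84.4115 m.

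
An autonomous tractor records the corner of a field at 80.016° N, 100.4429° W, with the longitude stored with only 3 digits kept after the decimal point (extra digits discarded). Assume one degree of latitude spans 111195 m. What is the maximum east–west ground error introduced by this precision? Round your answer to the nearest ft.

63 ft

Truncating at 3 decimal places can drop up to a full unit in the last place, so the longitude may be off by as much as 0.001°.
One degree of longitude at 80.016° is 111195 × cos 80.016° ≈ 111195 × 0.1734 = 19278.2 m.
So at most 0.001° × 19278.2 ≈ 19.2782 m east–west.
In feet: 19.2782 m ÷ 0.3048 ≈ 63.249 ft.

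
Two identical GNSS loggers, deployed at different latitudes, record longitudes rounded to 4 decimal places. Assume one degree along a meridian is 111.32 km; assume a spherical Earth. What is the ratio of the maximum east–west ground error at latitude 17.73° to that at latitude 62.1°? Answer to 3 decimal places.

Rounding to 4 decimal places leaves the longitude within ±5e-05° of the true value.
At 17.73°: 5e-05° × 111320 × cos 17.73° = 5e-05 × 111320 × 0.9525 ≈ 5.3016 m.
Error at 62.1° = 5e-05° × 111320 × cos 62.1° ≈ 5.566 × 0.4679 = 2.6045 m.
Ratio: 5.3016 / 2.6045 = cos 17.73° / cos 62.1° ≈ 2.0356.

2.036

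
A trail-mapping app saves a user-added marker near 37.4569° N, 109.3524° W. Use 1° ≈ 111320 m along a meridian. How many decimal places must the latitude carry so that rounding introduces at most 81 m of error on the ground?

One degree of latitude covers 111320 m.
Rounding to N decimal places gives at most 0.5 × 10⁻ᴺ degrees of error, i.e. 0.5 × 10⁻ᴺ × 111320 m.
Need 0.5 × 111320 × 10⁻ᴺ ≤ 81 → 10⁻ᴺ ≤ 1.455e-03, so N ≥ 2.84.
At 2 places the error can reach 557 m, but 3 places keeps it to 55.7 m.

3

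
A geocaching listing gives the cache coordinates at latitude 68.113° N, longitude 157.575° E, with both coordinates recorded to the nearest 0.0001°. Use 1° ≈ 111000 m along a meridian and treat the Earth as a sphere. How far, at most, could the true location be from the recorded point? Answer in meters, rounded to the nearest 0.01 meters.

5.92 meters

Rounding to 4 decimal places leaves each coordinate within ±5e-05° of the true value.
N–S: 5e-05° × 111000 m/° = 5.55 m.
E–W at 68.113°: 5e-05° × 111000 × cos 68.113° = 5e-05 × 111000 × 0.3728 ≈ 2.06891 m.
Combining orthogonally: (5.55² + 2.06891²)^½ ≈ 5.92308 m.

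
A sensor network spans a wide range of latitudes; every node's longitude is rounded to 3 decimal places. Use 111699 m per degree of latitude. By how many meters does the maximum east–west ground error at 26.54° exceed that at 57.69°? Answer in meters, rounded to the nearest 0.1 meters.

20.1 meters

Rounding to 3 decimal places leaves the longitude within ±0.0005° of the true value.
At 26.54°: 0.0005° × 111699 × cos 26.54° = 0.0005 × 111699 × 0.8946 ≈ 49.964 m.
Error at 57.69° = 0.0005° × 111699 × cos 57.69° ≈ 55.849 × 0.5345 = 29.852 m.
So the lower-latitude error exceeds the higher by 49.964 − 29.852 = 20.113 m.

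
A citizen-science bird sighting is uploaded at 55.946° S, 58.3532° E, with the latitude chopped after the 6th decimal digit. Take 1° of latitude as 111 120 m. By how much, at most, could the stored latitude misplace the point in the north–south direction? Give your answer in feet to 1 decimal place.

0.4 feet

Truncating at 6 decimal places can drop up to a full unit in the last place, so the latitude may be off by as much as 1e-06°.
North–south distance: 1e-06° × 111120 m/° = 0.11112 m.
In feet: 0.11112 m ÷ 0.3048 ≈ 0.36457 ft.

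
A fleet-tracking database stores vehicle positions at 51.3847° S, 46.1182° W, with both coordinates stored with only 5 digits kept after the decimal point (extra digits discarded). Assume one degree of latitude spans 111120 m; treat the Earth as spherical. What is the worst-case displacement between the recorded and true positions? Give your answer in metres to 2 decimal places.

1.31 metres

Truncating at 5 decimal places can drop up to a full unit in the last place, so each coordinate may be off by as much as 1e-05°.
N–S: 1e-05° × 111120 m/° = 1.1112 m.
East–west component at 51.3847°: 1e-05° × 111120 × cos 51.3847° ≈ 1e-05 × 69348.7 ≈ 0.693487 m.
The two errors are perpendicular, so the maximum displacement is √(1.1112² + 0.693487²) ≈ 1.30984 m.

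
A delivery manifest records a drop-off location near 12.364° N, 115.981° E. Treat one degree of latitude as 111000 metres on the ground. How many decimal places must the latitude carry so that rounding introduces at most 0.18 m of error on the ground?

6 decimal places

One degree of latitude covers 111000 m.
Rounding to N decimal places gives at most 0.5 × 10⁻ᴺ degrees of error, i.e. 0.5 × 10⁻ᴺ × 111000 m.
Need 0.5 × 111000 × 10⁻ᴺ ≤ 0.18 → 10⁻ᴺ ≤ 3.243e-06, so N ≥ 5.49.
N = 5 would give 0.555 m (too coarse); N = 6 gives 0.0555 m ≤ 0.18 m.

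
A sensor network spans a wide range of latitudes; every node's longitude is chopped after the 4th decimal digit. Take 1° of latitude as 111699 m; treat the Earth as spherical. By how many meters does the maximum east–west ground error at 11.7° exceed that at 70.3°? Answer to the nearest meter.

Truncating at 4 decimal places can drop up to a full unit in the last place, so the longitude may be off by as much as 0.0001°.
Error at 11.7° = 0.0001° × 111699 × cos 11.7° ≈ 11.17 × 0.9792 = 10.938 m.
Error at 70.3° = 0.0001° × 111699 × cos 70.3° ≈ 11.17 × 0.3371 = 3.7653 m.
So the lower-latitude error exceeds the higher by 10.938 − 3.7653 = 7.1725 m.

7 meters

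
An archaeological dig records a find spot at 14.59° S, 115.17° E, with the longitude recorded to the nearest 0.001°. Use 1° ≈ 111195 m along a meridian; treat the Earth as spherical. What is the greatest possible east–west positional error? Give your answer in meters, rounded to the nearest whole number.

54 meters

Rounding to 3 decimal places leaves the longitude within ±0.0005° of the true value.
At latitude 14.59° a degree of longitude spans 111195 m × cos 14.59° = 111195 × 0.9678 ≈ 107609 m.
Maximum E–W displacement: 0.0005 × 107609 = 53.8047 m.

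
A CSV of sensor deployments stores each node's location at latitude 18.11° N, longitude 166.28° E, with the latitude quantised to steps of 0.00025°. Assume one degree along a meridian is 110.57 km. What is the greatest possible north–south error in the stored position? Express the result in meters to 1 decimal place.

13.8 meters

With a 0.00025° grid the true value lies within half a step, ±0.00025°/2 = ±0.000125°, of the stored one.
So the N–S error is at most 0.000125 × 110570 = 13.8213 m.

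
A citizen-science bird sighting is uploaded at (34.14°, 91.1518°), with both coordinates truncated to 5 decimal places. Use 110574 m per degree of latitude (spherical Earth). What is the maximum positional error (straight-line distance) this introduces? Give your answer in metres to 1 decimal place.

1.4 metres

Truncating at 5 decimal places can drop up to a full unit in the last place, so each coordinate may be off by as much as 1e-05°.
N–S: 1e-05° × 110574 m/° = 1.10574 m.
East–west component at 34.14°: 1e-05° × 110574 × cos 34.14° ≈ 1e-05 × 91518.6 ≈ 0.915186 m.
Combining orthogonally: (1.10574² + 0.915186²)^½ ≈ 1.43535 m.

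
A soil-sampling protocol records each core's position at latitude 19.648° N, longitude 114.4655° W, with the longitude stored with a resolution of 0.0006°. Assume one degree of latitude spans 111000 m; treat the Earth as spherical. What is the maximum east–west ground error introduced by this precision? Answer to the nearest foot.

With a 0.0006° grid the true value lies within half a step, ±0.0006°/2 = ±0.0003°, of the stored one.
One degree of longitude at 19.648° is 111000 × cos 19.648° ≈ 111000 × 0.9418 = 104537 m.
Maximum E–W displacement: 0.0003 × 104537 = 31.3611 m.
Converting: 31.3611 m × 3.2808 ft/m ≈ 102.89 ft.

103 feet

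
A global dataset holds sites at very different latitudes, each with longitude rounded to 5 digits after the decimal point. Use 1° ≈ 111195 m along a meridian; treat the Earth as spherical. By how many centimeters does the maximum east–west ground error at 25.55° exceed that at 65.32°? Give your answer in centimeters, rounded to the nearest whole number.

27 centimeters

Rounding to 5 decimal places leaves the longitude within ±5e-06° of the true value.
Error at 25.55° = 5e-06° × 111195 × cos 25.55° ≈ 0.55597 × 0.9022 = 0.50161 m.
At 65.32°: 5e-06° × 111195 × cos 65.32° = 5e-06 × 111195 × 0.4175 ≈ 0.23215 m.
Difference: 0.50161 − 0.23215 = 0.26946 m.
That is 0.269458 m = 26.946 cm.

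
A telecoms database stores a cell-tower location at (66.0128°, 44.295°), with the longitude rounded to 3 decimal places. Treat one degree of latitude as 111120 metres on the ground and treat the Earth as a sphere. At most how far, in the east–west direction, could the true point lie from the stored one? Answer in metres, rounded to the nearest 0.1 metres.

Rounding to 3 decimal places leaves the longitude within ±0.0005° of the true value.
One degree of longitude at 66.0128° is 111120 × cos 66.0128° ≈ 111120 × 0.4065 = 45173.9 m.
Maximum E–W displacement: 0.0005 × 45173.9 = 22.5869 m.

22.6 metres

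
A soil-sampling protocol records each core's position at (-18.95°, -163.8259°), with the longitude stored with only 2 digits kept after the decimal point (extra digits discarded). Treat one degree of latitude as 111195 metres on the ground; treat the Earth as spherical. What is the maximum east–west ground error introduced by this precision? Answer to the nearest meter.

Truncating at 2 decimal places can drop up to a full unit in the last place, so the longitude may be off by as much as 0.01°.
Parallels shrink by cos φ, so at 18.95° a degree of longitude is 111195 × 0.9458 ≈ 105168 m.
Maximum E–W displacement: 0.01 × 105168 = 1051.68 m.

1052 meters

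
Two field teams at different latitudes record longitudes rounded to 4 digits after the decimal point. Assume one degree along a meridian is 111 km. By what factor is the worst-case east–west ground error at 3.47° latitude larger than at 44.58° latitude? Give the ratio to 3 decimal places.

1.401

Rounding to 4 decimal places leaves the longitude within ±5e-05° of the true value.
Error at 3.47° = 5e-05° × 111000 × cos 3.47° ≈ 5.55 × 0.9982 = 5.5398 m.
At 44.58°: 5e-05° × 111000 × cos 44.58° = 5e-05 × 111000 × 0.7123 ≈ 3.9531 m.
Ratio: 5.5398 / 3.9531 = cos 3.47° / cos 44.58° ≈ 1.4014.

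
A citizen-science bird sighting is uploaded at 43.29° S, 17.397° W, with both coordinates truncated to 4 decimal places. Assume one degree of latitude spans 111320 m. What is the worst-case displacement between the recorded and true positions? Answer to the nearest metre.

Truncating at 4 decimal places can drop up to a full unit in the last place, so each coordinate may be off by as much as 0.0001°.
Latitude error → 0.0001 × 111320 = 11.132 m along the meridian.
Longitude error → 0.0001 × 111320 × cos 43.29° = 0.0001 × 111320 × 0.7279 ≈ 8.1029 m.
Combining orthogonally: (11.132² + 8.1029²)^½ ≈ 13.7687 m.

14 metres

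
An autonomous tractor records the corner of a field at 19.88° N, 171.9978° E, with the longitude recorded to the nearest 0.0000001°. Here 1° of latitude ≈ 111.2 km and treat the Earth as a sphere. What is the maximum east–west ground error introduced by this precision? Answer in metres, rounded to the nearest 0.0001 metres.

0.0052 metres

Rounding to 7 decimal places leaves the longitude within ±5e-08° of the true value.
At latitude 19.88° a degree of longitude spans 111200 m × cos 19.88° = 111200 × 0.9404 ≈ 104573 m.
East–west error: 5e-08° × 104573 m/° ≈ 0.00522866 m.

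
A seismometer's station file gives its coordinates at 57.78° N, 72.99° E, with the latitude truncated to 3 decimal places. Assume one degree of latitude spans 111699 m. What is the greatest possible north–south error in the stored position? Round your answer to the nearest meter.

112 meters

Truncating at 3 decimal places can drop up to a full unit in the last place, so the latitude may be off by as much as 0.001°.
Along the meridian that is 0.001° × 111699 m/° = 111.699 m.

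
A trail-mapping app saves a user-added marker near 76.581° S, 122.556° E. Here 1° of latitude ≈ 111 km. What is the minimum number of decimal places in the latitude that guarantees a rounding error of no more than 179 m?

3 decimal places

One degree of latitude covers 111000 m.
With N decimal places the half-ulp bound is 0.5·10⁻ᴺ°, or 0.5·10⁻ᴺ × 111000 m on the ground.
Need 0.5 × 111000 × 10⁻ᴺ ≤ 179 → 10⁻ᴺ ≤ 3.225e-03, so N ≥ 2.49.
At 2 places the error can reach 555 m, but 3 places keeps it to 55.5 m.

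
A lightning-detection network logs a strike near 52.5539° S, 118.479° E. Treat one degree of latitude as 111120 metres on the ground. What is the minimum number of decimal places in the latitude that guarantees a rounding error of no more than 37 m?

One degree of latitude covers 111120 m.
With N decimal places the half-ulp bound is 0.5·10⁻ᴺ°, or 0.5·10⁻ᴺ × 111120 m on the ground.
Need 0.5 × 111120 × 10⁻ᴺ ≤ 37 → 10⁻ᴺ ≤ 6.659e-04, so N ≥ 3.18.
N = 3 would give 55.6 m (too coarse); N = 4 gives 5.56 m ≤ 37 m.

4 decimal places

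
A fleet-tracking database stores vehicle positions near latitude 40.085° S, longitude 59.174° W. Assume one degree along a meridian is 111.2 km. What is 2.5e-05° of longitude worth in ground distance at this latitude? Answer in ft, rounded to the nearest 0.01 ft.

One degree of longitude here spans 111200 × cos 40.085° = 111200 × 0.7651 ≈ 85078 m; 2.5e-05° of that is 2.12695 m.
In feet: 2.12695 m ÷ 0.3048 ≈ 6.9782 ft.

6.98 ft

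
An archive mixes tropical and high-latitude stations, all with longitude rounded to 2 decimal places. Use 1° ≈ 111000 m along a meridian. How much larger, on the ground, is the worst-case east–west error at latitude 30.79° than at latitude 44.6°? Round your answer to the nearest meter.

Rounding to 2 decimal places leaves the longitude within ±0.005° of the true value.
Error at 30.79° = 0.005° × 111000 × cos 30.79° ≈ 555 × 0.8590 = 476.77 m.
At 44.6°: 0.005° × 111000 × cos 44.6° = 0.005 × 111000 × 0.7120 ≈ 395.17 m.
So the lower-latitude error exceeds the higher by 476.77 − 395.17 = 81.598 m.

82 meters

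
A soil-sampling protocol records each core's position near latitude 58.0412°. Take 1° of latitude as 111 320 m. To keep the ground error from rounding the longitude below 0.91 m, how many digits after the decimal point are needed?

5 decimal places

At 58.0412° one degree of longitude covers 111320 × cos 58.0412° ≈ 111320 × 0.5293 ≈ 58922.7 m.
N decimal places → at most half a unit in the last place, 0.5 × 10⁻ᴺ° = 58922.7/2 × 10⁻ᴺ m.
Need 0.5 × 58922.7 × 10⁻ᴺ ≤ 0.91 → 10⁻ᴺ ≤ 3.089e-05, so N ≥ 4.51.
N = 4 would give 2.95 m (too coarse); N = 5 gives 0.295 m ≤ 0.91 m.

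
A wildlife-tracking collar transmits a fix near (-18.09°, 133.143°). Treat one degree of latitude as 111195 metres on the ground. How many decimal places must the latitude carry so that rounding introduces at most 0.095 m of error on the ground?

One degree of latitude covers 111195 m.
Rounding to N decimal places gives at most 0.5 × 10⁻ᴺ degrees of error, i.e. 0.5 × 10⁻ᴺ × 111195 m.
Need 0.5 × 111195 × 10⁻ᴺ ≤ 0.095 → 10⁻ᴺ ≤ 1.709e-06, so N ≥ 5.77.
At 5 places the error can reach 0.556 m, but 6 places keeps it to 0.0556 m.

6 decimal places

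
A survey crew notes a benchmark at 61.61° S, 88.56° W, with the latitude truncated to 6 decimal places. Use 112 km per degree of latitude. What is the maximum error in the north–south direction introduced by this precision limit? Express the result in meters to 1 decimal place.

0.1 meters

Truncating at 6 decimal places can drop up to a full unit in the last place, so the latitude may be off by as much as 1e-06°.
Along the meridian that is 1e-06° × 112000 m/° = 0.112 m.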